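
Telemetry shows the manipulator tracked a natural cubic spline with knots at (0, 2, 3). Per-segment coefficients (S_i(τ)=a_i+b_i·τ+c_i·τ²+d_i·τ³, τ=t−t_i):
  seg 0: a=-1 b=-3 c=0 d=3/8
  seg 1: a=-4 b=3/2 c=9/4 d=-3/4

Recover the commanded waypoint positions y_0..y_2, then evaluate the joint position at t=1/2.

y_0 = S_0(0) = a_0 = -1
y_1 = S_1(0) = a_1 = -4
y_2 = S_1(1) = -1
t_q=1/2 is in segment 0 (τ=1/2); S_0(τ)=-157/64

y_0=-1 y_1=-4 y_2=-1
S(1/2) = -157/64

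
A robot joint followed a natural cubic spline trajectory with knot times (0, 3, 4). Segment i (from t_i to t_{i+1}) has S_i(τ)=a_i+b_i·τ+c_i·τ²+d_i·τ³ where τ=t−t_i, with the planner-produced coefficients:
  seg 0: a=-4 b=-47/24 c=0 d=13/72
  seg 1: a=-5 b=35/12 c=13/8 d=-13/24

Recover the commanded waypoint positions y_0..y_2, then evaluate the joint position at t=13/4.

y_0 = S_0(0) = a_0 = -4
y_1 = S_1(0) = a_1 = -5
y_2 = S_1(1) = -1
t_q=13/4 is in segment 1 (τ=1/4); S_1(τ)=-2139/512

y_0=-4 y_1=-5 y_2=-1
S(13/4) = -2139/512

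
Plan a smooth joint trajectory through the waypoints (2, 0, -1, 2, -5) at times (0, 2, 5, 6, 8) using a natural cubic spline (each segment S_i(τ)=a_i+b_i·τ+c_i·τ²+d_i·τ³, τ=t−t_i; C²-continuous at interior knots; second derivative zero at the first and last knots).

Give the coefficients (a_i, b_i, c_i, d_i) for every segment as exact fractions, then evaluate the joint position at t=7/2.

Δ: Δ0=-1, Δ1=-1/3, Δ2=3, Δ3=-7/2
row 1: diag=10, rhs=4; c'=3/10, d'=2/5
row 2: denom=8−3·3/10=71/10; d'=(20−3·2/5)/(71/10)=188/71
row 3: denom=6−1·10/71=416/71; d'=(-39−1·188/71)/(416/71)=-2957/416
back: M3=-2957/416
back: M2=188/71−10/71·-2957/416=759/208
back: M1=2/5−3/10·759/208=-289/416
M: M0=0, M1=-289/416, M2=759/208, M3=-2957/416, M4=0
seg 0: a=2, c=M0/2=0, d=(M1−M0)/(6·2)=-289/4992, b=Δ0−h0·(2M0+M1)/6=-959/1248
seg 1: a=0, c=M1/2=-289/832, d=(M2−M1)/(6·3)=139/576, b=Δ1−h1·(2M1+M2)/6=-913/624
seg 2: a=-1, c=M2/2=759/416, d=(M3−M2)/(6·1)=-4475/2496, b=Δ2−h2·(2M2+M3)/6=7409/2496
seg 3: a=2, c=M3/2=-2957/832, d=(M4−M3)/(6·2)=2957/4992, b=Δ3−h3·(2M3+M4)/6=773/624
t_q=7/2 → seg 1, τ=3/2; S=0+-913/624·τ+-289/832·τ²+139/576·τ³=-14389/6656

  seg 0: a=2 b=-959/1248 c=0 d=-289/4992
  seg 1: a=0 b=-913/624 c=-289/832 d=139/576
  seg 2: a=-1 b=7409/2496 c=759/416 d=-4475/2496
  seg 3: a=2 b=773/624 c=-2957/832 d=2957/4992
S(7/2) = -14389/6656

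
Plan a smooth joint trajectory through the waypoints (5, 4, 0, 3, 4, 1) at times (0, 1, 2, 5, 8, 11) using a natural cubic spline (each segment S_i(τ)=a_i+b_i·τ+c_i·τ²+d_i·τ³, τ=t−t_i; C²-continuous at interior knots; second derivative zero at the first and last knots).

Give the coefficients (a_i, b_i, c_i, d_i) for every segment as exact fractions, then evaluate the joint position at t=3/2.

  seg 0: a=5 b=-50/1251 c=0 d=-1201/1251
  seg 1: a=4 b=-3653/1251 c=-1201/417 d=2252/1251
  seg 2: a=0 b=-4103/1251 c=1051/417 d=-4105/11259
  seg 3: a=3 b=2500/1251 c=-952/1251 d=773/11259
  seg 4: a=4 b=-893/1251 c=-179/1251 d=179/11259
S(3/2) = 1137/556

Δ: Δ0=-1, Δ1=-4, Δ2=1, Δ3=1/3, Δ4=-1
row 1: diag=4, rhs=-18; c'=1/4, d'=-9/2
row 2: denom=8−1·1/4=31/4; d'=(30−1·-9/2)/(31/4)=138/31
row 3: denom=12−3·12/31=336/31; d'=(-4−3·138/31)/(336/31)=-269/168
row 4: denom=12−3·31/112=1251/112; d'=(-8−3·-269/168)/(1251/112)=-358/1251
back: M4=-358/1251
back: M3=-269/168−31/112·-358/1251=-1904/1251
back: M2=138/31−12/31·-1904/1251=2102/417
back: M1=-9/2−1/4·2102/417=-2402/417
M: M0=0, M1=-2402/417, M2=2102/417, M3=-1904/1251, M4=-358/1251, M5=0
seg 0: a=5, c=M0/2=0, d=(M1−M0)/(6·1)=-1201/1251, b=Δ0−h0·(2M0+M1)/6=-50/1251
seg 1: a=4, c=M1/2=-1201/417, d=(M2−M1)/(6·1)=2252/1251, b=Δ1−h1·(2M1+M2)/6=-3653/1251
seg 2: a=0, c=M2/2=1051/417, d=(M3−M2)/(6·3)=-4105/11259, b=Δ2−h2·(2M2+M3)/6=-4103/1251
seg 3: a=3, c=M3/2=-952/1251, d=(M4−M3)/(6·3)=773/11259, b=Δ3−h3·(2M3+M4)/6=2500/1251
seg 4: a=4, c=M4/2=-179/1251, d=(M5−M4)/(6·3)=179/11259, b=Δ4−h4·(2M4+M5)/6=-893/1251
t_q=3/2 → seg 1, τ=1/2; S=4+-3653/1251·τ+-1201/417·τ²+2252/1251·τ³=1137/556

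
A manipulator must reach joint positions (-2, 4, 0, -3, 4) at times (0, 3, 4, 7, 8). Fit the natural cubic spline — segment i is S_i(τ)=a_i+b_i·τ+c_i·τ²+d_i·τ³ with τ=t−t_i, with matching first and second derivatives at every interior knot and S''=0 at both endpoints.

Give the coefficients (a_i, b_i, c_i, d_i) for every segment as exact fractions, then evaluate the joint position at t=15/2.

  seg 0: a=-2 b=103/24 c=0 d=-55/216
  seg 1: a=4 b=-31/12 c=-55/24 d=7/8
  seg 2: a=0 b=-109/24 c=1/3 d=61/216
  seg 3: a=-3 b=61/12 c=23/8 d=-23/24
S(15/2) = 9/64

Δ: Δ0=2, Δ1=-4, Δ2=-1, Δ3=7
row 1: diag=8, rhs=-36; c'=1/8, d'=-9/2
row 2: denom=8−1·1/8=63/8; d'=(18−1·-9/2)/(63/8)=20/7
row 3: denom=8−3·8/21=48/7; d'=(48−3·20/7)/(48/7)=23/4
back: M3=23/4
back: M2=20/7−8/21·23/4=2/3
back: M1=-9/2−1/8·2/3=-55/12
M: M0=0, M1=-55/12, M2=2/3, M3=23/4, M4=0
seg 0: a=-2, c=M0/2=0, d=(M1−M0)/(6·3)=-55/216, b=Δ0−h0·(2M0+M1)/6=103/24
seg 1: a=4, c=M1/2=-55/24, d=(M2−M1)/(6·1)=7/8, b=Δ1−h1·(2M1+M2)/6=-31/12
seg 2: a=0, c=M2/2=1/3, d=(M3−M2)/(6·3)=61/216, b=Δ2−h2·(2M2+M3)/6=-109/24
seg 3: a=-3, c=M3/2=23/8, d=(M4−M3)/(6·1)=-23/24, b=Δ3−h3·(2M3+M4)/6=61/12
t_q=15/2 → seg 3, τ=1/2; S=-3+61/12·τ+23/8·τ²+-23/24·τ³=9/64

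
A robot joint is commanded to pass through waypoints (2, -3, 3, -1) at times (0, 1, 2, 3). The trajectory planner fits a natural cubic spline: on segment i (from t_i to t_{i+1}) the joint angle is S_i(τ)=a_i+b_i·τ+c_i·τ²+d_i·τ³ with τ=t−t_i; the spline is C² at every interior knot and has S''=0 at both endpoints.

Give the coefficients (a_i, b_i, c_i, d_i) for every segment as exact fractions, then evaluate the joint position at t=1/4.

  seg 0: a=2 b=-43/5 c=0 d=18/5
  seg 1: a=-3 b=11/5 c=54/5 d=-7
  seg 2: a=3 b=14/5 c=-51/5 d=17/5
S(1/4) = -3/32

Δ: Δ0=-5, Δ1=6, Δ2=-4
row 1: diag=4, rhs=66; c'=1/4, d'=33/2
row 2: denom=4−1·1/4=15/4; d'=(-60−1·33/2)/(15/4)=-102/5
back: M2=-102/5
back: M1=33/2−1/4·-102/5=108/5
M: M0=0, M1=108/5, M2=-102/5, M3=0
seg 0: a=2, c=M0/2=0, d=(M1−M0)/(6·1)=18/5, b=Δ0−h0·(2M0+M1)/6=-43/5
seg 1: a=-3, c=M1/2=54/5, d=(M2−M1)/(6·1)=-7, b=Δ1−h1·(2M1+M2)/6=11/5
seg 2: a=3, c=M2/2=-51/5, d=(M3−M2)/(6·1)=17/5, b=Δ2−h2·(2M2+M3)/6=14/5
t_q=1/4 → seg 0, τ=1/4; S=2+-43/5·τ+0·τ²+18/5·τ³=-3/32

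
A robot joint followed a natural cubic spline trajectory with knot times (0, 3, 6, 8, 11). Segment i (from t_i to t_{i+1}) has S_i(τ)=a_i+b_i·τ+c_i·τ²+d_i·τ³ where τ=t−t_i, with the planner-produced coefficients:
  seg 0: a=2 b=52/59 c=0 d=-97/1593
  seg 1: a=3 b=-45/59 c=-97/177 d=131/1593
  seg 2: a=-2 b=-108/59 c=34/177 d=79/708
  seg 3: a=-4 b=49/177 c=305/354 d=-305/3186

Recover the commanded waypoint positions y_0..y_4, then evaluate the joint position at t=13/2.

y_0=2 y_1=3 y_2=-2 y_3=-4 y_4=2
S(13/2) = -5387/1888

y_0 = S_0(0) = a_0 = 2
y_1 = S_1(0) = a_1 = 3
y_2 = S_2(0) = a_2 = -2
y_3 = S_3(0) = a_3 = -4
y_4 = S_3(3) = 2
t_q=13/2 is in segment 2 (τ=1/2); S_2(τ)=-5387/1888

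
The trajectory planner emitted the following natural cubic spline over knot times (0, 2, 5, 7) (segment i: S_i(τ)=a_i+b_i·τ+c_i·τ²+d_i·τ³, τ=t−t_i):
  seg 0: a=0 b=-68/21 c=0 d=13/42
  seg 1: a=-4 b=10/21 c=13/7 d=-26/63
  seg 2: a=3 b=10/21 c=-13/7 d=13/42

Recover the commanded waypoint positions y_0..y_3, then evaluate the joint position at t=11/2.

y_0=0 y_1=-4 y_2=3 y_3=-1
S(11/2) = 45/16

y_0 = S_0(0) = a_0 = 0
y_1 = S_1(0) = a_1 = -4
y_2 = S_2(0) = a_2 = 3
y_3 = S_2(2) = -1
t_q=11/2 is in segment 2 (τ=1/2); S_2(τ)=45/16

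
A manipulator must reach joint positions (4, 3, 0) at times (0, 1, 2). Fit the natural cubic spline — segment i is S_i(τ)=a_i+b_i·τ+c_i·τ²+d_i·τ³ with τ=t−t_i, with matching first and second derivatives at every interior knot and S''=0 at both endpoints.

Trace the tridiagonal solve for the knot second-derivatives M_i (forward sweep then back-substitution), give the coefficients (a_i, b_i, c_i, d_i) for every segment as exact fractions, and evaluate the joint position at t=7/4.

Δ: Δ0=-1, Δ1=-3
row 1: diag=4, rhs=-12; c'=1/4, d'=-3
back: M1=-3
M: M0=0, M1=-3, M2=0
seg 0: a=4, c=M0/2=0, d=(M1−M0)/(6·1)=-1/2, b=Δ0−h0·(2M0+M1)/6=-1/2
seg 1: a=3, c=M1/2=-3/2, d=(M2−M1)/(6·1)=1/2, b=Δ1−h1·(2M1+M2)/6=-2
t_q=7/4 → seg 1, τ=3/4; S=3+-2·τ+-3/2·τ²+1/2·τ³=111/128

  seg 0: a=4 b=-1/2 c=0 d=-1/2
  seg 1: a=3 b=-2 c=-3/2 d=1/2
S(7/4) = 111/128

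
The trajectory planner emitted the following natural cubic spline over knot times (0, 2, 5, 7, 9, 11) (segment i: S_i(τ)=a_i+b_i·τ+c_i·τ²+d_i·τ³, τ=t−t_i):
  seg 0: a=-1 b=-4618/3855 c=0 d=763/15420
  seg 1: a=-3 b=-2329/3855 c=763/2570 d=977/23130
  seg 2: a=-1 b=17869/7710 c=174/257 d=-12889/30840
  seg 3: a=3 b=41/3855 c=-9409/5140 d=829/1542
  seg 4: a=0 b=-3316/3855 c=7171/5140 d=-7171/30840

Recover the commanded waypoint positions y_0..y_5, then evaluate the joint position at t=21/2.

y_0=-1 y_1=-3 y_2=-1 y_3=3 y_4=0 y_5=2
S(21/2) = 17501/16448

y_0 = S_0(0) = a_0 = -1
y_1 = S_1(0) = a_1 = -3
y_2 = S_2(0) = a_2 = -1
y_3 = S_3(0) = a_3 = 3
y_4 = S_4(0) = a_4 = 0
y_5 = S_4(2) = 2
t_q=21/2 is in segment 4 (τ=3/2); S_4(τ)=17501/16448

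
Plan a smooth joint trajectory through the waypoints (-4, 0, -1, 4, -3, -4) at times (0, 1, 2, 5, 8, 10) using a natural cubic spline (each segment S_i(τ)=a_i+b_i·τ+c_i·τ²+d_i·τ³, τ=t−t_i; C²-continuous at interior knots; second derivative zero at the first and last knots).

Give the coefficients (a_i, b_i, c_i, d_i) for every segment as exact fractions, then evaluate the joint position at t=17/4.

Δ: Δ0=4, Δ1=-1, Δ2=5/3, Δ3=-7/3, Δ4=-1/2
row 1: diag=4, rhs=-30; c'=1/4, d'=-15/2
row 2: denom=8−1·1/4=31/4; d'=(16−1·-15/2)/(31/4)=94/31
row 3: denom=12−3·12/31=336/31; d'=(-24−3·94/31)/(336/31)=-171/56
row 4: denom=10−3·31/112=1027/112; d'=(11−3·-171/56)/(1027/112)=2258/1027
back: M4=2258/1027
back: M3=-171/56−31/112·2258/1027=-3761/1027
back: M2=94/31−12/31·-3761/1027=4570/1027
back: M1=-15/2−1/4·4570/1027=-8845/1027
M: M0=0, M1=-8845/1027, M2=4570/1027, M3=-3761/1027, M4=2258/1027, M5=0
seg 0: a=-4, c=M0/2=0, d=(M1−M0)/(6·1)=-8845/6162, b=Δ0−h0·(2M0+M1)/6=33493/6162
seg 1: a=0, c=M1/2=-8845/2054, d=(M2−M1)/(6·1)=13415/6162, b=Δ1−h1·(2M1+M2)/6=3479/3081
seg 2: a=-1, c=M2/2=2285/1027, d=(M3−M2)/(6·3)=-2777/6162, b=Δ2−h2·(2M2+M3)/6=-5867/6162
seg 3: a=4, c=M3/2=-3761/2054, d=(M4−M3)/(6·3)=463/1422, b=Δ3−h3·(2M3+M4)/6=707/3081
seg 4: a=-3, c=M4/2=1129/1027, d=(M5−M4)/(6·2)=-1129/6162, b=Δ4−h4·(2M4+M5)/6=-12113/6162
t_q=17/4 → seg 2, τ=9/4; S=-1+-5867/6162·τ+2285/1027·τ²+-2777/6162·τ³=392797/131456

  seg 0: a=-4 b=33493/6162 c=0 d=-8845/6162
  seg 1: a=0 b=3479/3081 c=-8845/2054 d=13415/6162
  seg 2: a=-1 b=-5867/6162 c=2285/1027 d=-2777/6162
  seg 3: a=4 b=707/3081 c=-3761/2054 d=463/1422
  seg 4: a=-3 b=-12113/6162 c=1129/1027 d=-1129/6162
S(17/4) = 392797/131456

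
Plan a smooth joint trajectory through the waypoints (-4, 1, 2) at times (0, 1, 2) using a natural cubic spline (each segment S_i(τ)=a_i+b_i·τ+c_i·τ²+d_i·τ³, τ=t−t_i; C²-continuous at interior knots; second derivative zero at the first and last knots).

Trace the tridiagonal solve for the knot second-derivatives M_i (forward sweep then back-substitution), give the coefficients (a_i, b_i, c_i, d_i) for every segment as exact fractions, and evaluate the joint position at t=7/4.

Δ: Δ0=5, Δ1=1
row 1: diag=4, rhs=-24; c'=1/4, d'=-6
back: M1=-6
M: M0=0, M1=-6, M2=0
seg 0: a=-4, c=M0/2=0, d=(M1−M0)/(6·1)=-1, b=Δ0−h0·(2M0+M1)/6=6
seg 1: a=1, c=M1/2=-3, d=(M2−M1)/(6·1)=1, b=Δ1−h1·(2M1+M2)/6=3
t_q=7/4 → seg 1, τ=3/4; S=1+3·τ+-3·τ²+1·τ³=127/64

  seg 0: a=-4 b=6 c=0 d=-1
  seg 1: a=1 b=3 c=-3 d=1
S(7/4) = 127/64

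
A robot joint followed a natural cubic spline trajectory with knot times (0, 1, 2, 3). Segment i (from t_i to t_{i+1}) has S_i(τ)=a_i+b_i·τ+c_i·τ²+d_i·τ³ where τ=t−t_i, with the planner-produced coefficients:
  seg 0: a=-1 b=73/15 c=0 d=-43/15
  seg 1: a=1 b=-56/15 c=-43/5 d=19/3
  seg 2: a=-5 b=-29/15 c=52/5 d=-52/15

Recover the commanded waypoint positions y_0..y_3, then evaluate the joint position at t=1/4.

y_0=-1 y_1=1 y_2=-5 y_3=0
S(1/4) = 11/64

y_0 = S_0(0) = a_0 = -1
y_1 = S_1(0) = a_1 = 1
y_2 = S_2(0) = a_2 = -5
y_3 = S_2(1) = 0
t_q=1/4 is in segment 0 (τ=1/4); S_0(τ)=11/64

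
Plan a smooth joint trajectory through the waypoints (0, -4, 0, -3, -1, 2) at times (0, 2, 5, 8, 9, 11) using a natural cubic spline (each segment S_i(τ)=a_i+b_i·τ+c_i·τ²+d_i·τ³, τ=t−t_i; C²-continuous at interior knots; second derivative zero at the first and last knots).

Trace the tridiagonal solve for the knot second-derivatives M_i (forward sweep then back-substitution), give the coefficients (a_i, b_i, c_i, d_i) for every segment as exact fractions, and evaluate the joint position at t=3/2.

Δ: Δ0=-2, Δ1=4/3, Δ2=-1, Δ3=2, Δ4=3/2
row 1: diag=10, rhs=20; c'=3/10, d'=2
row 2: denom=12−3·3/10=111/10; d'=(-14−3·2)/(111/10)=-200/111
row 3: denom=8−3·10/37=266/37; d'=(18−3·-200/111)/(266/37)=433/133
row 4: denom=6−1·37/266=1559/266; d'=(-3−1·433/133)/(1559/266)=-1664/1559
back: M4=-1664/1559
back: M3=433/133−37/266·-1664/1559=5307/1559
back: M2=-200/111−10/37·5307/1559=-12730/4677
back: M1=2−3/10·-12730/4677=4391/1559
M: M0=0, M1=4391/1559, M2=-12730/4677, M3=5307/1559, M4=-1664/1559, M5=0
seg 0: a=0, c=M0/2=0, d=(M1−M0)/(6·2)=4391/18708, b=Δ0−h0·(2M0+M1)/6=-13745/4677
seg 1: a=-4, c=M1/2=4391/3118, d=(M2−M1)/(6·3)=-25903/84186, b=Δ1−h1·(2M1+M2)/6=-572/4677
seg 2: a=0, c=M2/2=-6365/4677, d=(M3−M2)/(6·3)=28651/84186, b=Δ2−h2·(2M2+M3)/6=185/9354
seg 3: a=-3, c=M3/2=5307/3118, d=(M4−M3)/(6·1)=-6971/9354, b=Δ3−h3·(2M3+M4)/6=4879/4677
seg 4: a=-1, c=M4/2=-832/1559, d=(M5−M4)/(6·2)=416/4677, b=Δ4−h4·(2M4+M5)/6=20687/9354
t_q=3/2 → seg 0, τ=3/2; S=0+-13745/4677·τ+0·τ²+4391/18708·τ³=-180401/49888

  seg 0: a=0 b=-13745/4677 c=0 d=4391/18708
  seg 1: a=-4 b=-572/4677 c=4391/3118 d=-25903/84186
  seg 2: a=0 b=185/9354 c=-6365/4677 d=28651/84186
  seg 3: a=-3 b=4879/4677 c=5307/3118 d=-6971/9354
  seg 4: a=-1 b=20687/9354 c=-832/1559 d=416/4677
S(3/2) = -180401/49888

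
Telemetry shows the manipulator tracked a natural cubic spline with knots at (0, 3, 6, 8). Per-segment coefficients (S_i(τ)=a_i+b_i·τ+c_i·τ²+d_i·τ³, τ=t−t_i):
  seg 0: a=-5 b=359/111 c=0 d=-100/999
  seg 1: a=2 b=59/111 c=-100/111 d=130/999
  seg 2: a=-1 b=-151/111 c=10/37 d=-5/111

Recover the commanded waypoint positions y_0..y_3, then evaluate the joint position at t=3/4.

y_0=-5 y_1=2 y_2=-1 y_3=-3
S(3/4) = -1549/592

y_0 = S_0(0) = a_0 = -5
y_1 = S_1(0) = a_1 = 2
y_2 = S_2(0) = a_2 = -1
y_3 = S_2(2) = -3
t_q=3/4 is in segment 0 (τ=3/4); S_0(τ)=-1549/592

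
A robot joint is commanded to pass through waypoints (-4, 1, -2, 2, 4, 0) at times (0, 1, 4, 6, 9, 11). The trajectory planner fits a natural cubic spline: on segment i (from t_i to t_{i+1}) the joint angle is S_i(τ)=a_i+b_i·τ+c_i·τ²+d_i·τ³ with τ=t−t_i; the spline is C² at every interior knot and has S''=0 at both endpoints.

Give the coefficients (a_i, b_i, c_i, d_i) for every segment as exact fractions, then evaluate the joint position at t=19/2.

  seg 0: a=-4 b=36776/6141 c=0 d=-6071/6141
  seg 1: a=1 b=18563/6141 c=-6071/2047 d=29935/55269
  seg 2: a=-2 b=-910/6141 c=11722/6141 d=-2563/6141
  seg 3: a=2 b=5074/2047 c=-3656/6141 d=-160/55269
  seg 4: a=4 b=-2398/2047 c=-1272/2047 d=212/2047
S(19/2) = 13395/4094

Δ: Δ0=5, Δ1=-1, Δ2=2, Δ3=2/3, Δ4=-2
row 1: diag=8, rhs=-36; c'=3/8, d'=-9/2
row 2: denom=10−3·3/8=71/8; d'=(18−3·-9/2)/(71/8)=252/71
row 3: denom=10−2·16/71=678/71; d'=(-8−2·252/71)/(678/71)=-536/339
row 4: denom=10−3·71/226=2047/226; d'=(-16−3·-536/339)/(2047/226)=-2544/2047
back: M4=-2544/2047
back: M3=-536/339−71/226·-2544/2047=-7312/6141
back: M2=252/71−16/71·-7312/6141=23444/6141
back: M1=-9/2−3/8·23444/6141=-12142/2047
M: M0=0, M1=-12142/2047, M2=23444/6141, M3=-7312/6141, M4=-2544/2047, M5=0
seg 0: a=-4, c=M0/2=0, d=(M1−M0)/(6·1)=-6071/6141, b=Δ0−h0·(2M0+M1)/6=36776/6141
seg 1: a=1, c=M1/2=-6071/2047, d=(M2−M1)/(6·3)=29935/55269, b=Δ1−h1·(2M1+M2)/6=18563/6141
seg 2: a=-2, c=M2/2=11722/6141, d=(M3−M2)/(6·2)=-2563/6141, b=Δ2−h2·(2M2+M3)/6=-910/6141
seg 3: a=2, c=M3/2=-3656/6141, d=(M4−M3)/(6·3)=-160/55269, b=Δ3−h3·(2M3+M4)/6=5074/2047
seg 4: a=4, c=M4/2=-1272/2047, d=(M5−M4)/(6·2)=212/2047, b=Δ4−h4·(2M4+M5)/6=-2398/2047
t_q=19/2 → seg 4, τ=1/2; S=4+-2398/2047·τ+-1272/2047·τ²+212/2047·τ³=13395/4094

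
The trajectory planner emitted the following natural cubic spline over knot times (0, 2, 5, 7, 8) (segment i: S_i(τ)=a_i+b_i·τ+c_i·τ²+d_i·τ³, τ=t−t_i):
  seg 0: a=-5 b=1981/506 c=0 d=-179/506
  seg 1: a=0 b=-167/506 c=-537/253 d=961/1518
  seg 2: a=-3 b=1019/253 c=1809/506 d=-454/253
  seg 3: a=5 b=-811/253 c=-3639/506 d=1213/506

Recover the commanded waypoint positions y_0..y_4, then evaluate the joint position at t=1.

y_0=-5 y_1=0 y_2=-3 y_3=5 y_4=-3
S(1) = -364/253

y_0 = S_0(0) = a_0 = -5
y_1 = S_1(0) = a_1 = 0
y_2 = S_2(0) = a_2 = -3
y_3 = S_3(0) = a_3 = 5
y_4 = S_3(1) = -3
t_q=1 is in segment 0 (τ=1); S_0(τ)=-364/253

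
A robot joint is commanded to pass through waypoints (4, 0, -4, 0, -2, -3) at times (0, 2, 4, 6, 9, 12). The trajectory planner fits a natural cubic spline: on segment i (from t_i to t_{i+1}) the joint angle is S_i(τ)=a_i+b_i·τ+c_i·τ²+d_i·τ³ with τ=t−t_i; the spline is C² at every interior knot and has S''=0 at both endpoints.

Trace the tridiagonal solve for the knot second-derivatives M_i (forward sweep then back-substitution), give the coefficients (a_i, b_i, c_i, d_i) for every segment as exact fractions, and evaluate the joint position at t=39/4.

  seg 0: a=4 b=-876/523 c=0 d=-85/1046
  seg 1: a=0 b=-1386/523 c=-255/523 d=425/1046
  seg 2: a=-4 b=144/523 c=1020/523 d=-569/1046
  seg 3: a=0 b=810/523 c=-687/523 d=2707/14121
  seg 4: a=-2 b=-605/523 c=646/1569 d=-646/14121
S(39/4) = -44439/16736

Δ: Δ0=-2, Δ1=-2, Δ2=2, Δ3=-2/3, Δ4=-1/3
row 1: diag=8, rhs=0; c'=1/4, d'=0
row 2: denom=8−2·1/4=15/2; d'=(24−2·0)/(15/2)=16/5
row 3: denom=10−2·4/15=142/15; d'=(-16−2·16/5)/(142/15)=-168/71
row 4: denom=12−3·45/142=1569/142; d'=(2−3·-168/71)/(1569/142)=1292/1569
back: M4=1292/1569
back: M3=-168/71−45/142·1292/1569=-1374/523
back: M2=16/5−4/15·-1374/523=2040/523
back: M1=0−1/4·2040/523=-510/523
M: M0=0, M1=-510/523, M2=2040/523, M3=-1374/523, M4=1292/1569, M5=0
seg 0: a=4, c=M0/2=0, d=(M1−M0)/(6·2)=-85/1046, b=Δ0−h0·(2M0+M1)/6=-876/523
seg 1: a=0, c=M1/2=-255/523, d=(M2−M1)/(6·2)=425/1046, b=Δ1−h1·(2M1+M2)/6=-1386/523
seg 2: a=-4, c=M2/2=1020/523, d=(M3−M2)/(6·2)=-569/1046, b=Δ2−h2·(2M2+M3)/6=144/523
seg 3: a=0, c=M3/2=-687/523, d=(M4−M3)/(6·3)=2707/14121, b=Δ3−h3·(2M3+M4)/6=810/523
seg 4: a=-2, c=M4/2=646/1569, d=(M5−M4)/(6·3)=-646/14121, b=Δ4−h4·(2M4+M5)/6=-605/523
t_q=39/4 → seg 4, τ=3/4; S=-2+-605/523·τ+646/1569·τ²+-646/14121·τ³=-44439/16736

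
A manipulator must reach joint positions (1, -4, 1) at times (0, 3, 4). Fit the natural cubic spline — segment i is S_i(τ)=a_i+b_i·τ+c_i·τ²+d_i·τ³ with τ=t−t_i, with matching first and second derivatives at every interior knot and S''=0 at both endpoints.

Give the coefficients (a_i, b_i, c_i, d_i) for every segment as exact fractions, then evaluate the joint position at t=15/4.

  seg 0: a=1 b=-25/6 c=0 d=5/18
  seg 1: a=-4 b=10/3 c=5/2 d=-5/6
S(15/4) = -57/128

Δ: Δ0=-5/3, Δ1=5
row 1: diag=8, rhs=40; c'=1/8, d'=5
back: M1=5
M: M0=0, M1=5, M2=0
seg 0: a=1, c=M0/2=0, d=(M1−M0)/(6·3)=5/18, b=Δ0−h0·(2M0+M1)/6=-25/6
seg 1: a=-4, c=M1/2=5/2, d=(M2−M1)/(6·1)=-5/6, b=Δ1−h1·(2M1+M2)/6=10/3
t_q=15/4 → seg 1, τ=3/4; S=-4+10/3·τ+5/2·τ²+-5/6·τ³=-57/128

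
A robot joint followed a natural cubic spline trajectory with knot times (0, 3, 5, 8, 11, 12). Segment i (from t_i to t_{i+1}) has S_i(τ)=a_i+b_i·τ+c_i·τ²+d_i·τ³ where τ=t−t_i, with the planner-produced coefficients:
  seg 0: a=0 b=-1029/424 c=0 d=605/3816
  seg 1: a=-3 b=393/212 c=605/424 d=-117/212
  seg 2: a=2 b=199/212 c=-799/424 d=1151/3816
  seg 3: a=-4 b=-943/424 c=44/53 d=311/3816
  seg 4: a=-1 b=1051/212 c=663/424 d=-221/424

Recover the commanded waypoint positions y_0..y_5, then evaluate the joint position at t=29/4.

y_0=0 y_1=-3 y_2=2 y_3=-4 y_4=-1 y_5=5
S(29/4) = -54061/27136

y_0 = S_0(0) = a_0 = 0
y_1 = S_1(0) = a_1 = -3
y_2 = S_2(0) = a_2 = 2
y_3 = S_3(0) = a_3 = -4
y_4 = S_4(0) = a_4 = -1
y_5 = S_4(1) = 5
t_q=29/4 is in segment 2 (τ=9/4); S_2(τ)=-54061/27136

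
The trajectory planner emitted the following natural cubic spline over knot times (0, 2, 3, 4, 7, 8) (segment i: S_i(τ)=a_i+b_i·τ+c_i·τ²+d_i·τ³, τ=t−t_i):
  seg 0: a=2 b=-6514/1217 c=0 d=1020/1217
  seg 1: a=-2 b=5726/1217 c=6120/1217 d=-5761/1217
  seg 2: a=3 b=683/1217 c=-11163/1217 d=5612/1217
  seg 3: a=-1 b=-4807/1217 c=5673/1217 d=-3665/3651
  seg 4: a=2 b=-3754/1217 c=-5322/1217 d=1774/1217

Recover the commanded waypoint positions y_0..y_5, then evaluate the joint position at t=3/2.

y_0=2 y_1=-2 y_2=3 y_3=-1 y_4=2 y_5=-4
S(3/2) = -7789/2434

y_0 = S_0(0) = a_0 = 2
y_1 = S_1(0) = a_1 = -2
y_2 = S_2(0) = a_2 = 3
y_3 = S_3(0) = a_3 = -1
y_4 = S_4(0) = a_4 = 2
y_5 = S_4(1) = -4
t_q=3/2 is in segment 0 (τ=3/2); S_0(τ)=-7789/2434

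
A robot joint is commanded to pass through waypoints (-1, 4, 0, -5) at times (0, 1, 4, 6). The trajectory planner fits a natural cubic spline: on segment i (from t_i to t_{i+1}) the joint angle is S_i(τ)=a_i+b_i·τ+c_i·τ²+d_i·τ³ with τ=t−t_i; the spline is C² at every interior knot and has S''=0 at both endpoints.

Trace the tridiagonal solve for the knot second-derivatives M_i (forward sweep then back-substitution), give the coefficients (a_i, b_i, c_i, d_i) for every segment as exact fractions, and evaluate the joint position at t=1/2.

Δ: Δ0=5, Δ1=-4/3, Δ2=-5/2
row 1: diag=8, rhs=-38; c'=3/8, d'=-19/4
row 2: denom=10−3·3/8=71/8; d'=(-7−3·-19/4)/(71/8)=58/71
back: M2=58/71
back: M1=-19/4−3/8·58/71=-359/71
M: M0=0, M1=-359/71, M2=58/71, M3=0
seg 0: a=-1, c=M0/2=0, d=(M1−M0)/(6·1)=-359/426, b=Δ0−h0·(2M0+M1)/6=2489/426
seg 1: a=4, c=M1/2=-359/142, d=(M2−M1)/(6·3)=139/426, b=Δ1−h1·(2M1+M2)/6=706/213
seg 2: a=0, c=M2/2=29/71, d=(M3−M2)/(6·2)=-29/426, b=Δ2−h2·(2M2+M3)/6=-1297/426
t_q=1/2 → seg 0, τ=1/2; S=-1+2489/426·τ+0·τ²+-359/426·τ³=2063/1136

  seg 0: a=-1 b=2489/426 c=0 d=-359/426
  seg 1: a=4 b=706/213 c=-359/142 d=139/426
  seg 2: a=0 b=-1297/426 c=29/71 d=-29/426
S(1/2) = 2063/1136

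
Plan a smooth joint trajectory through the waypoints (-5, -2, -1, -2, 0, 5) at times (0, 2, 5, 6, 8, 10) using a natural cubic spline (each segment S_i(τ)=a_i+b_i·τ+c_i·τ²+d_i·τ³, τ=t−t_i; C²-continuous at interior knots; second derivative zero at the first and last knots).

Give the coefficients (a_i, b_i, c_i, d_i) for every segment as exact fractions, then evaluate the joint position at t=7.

  seg 0: a=-5 b=3704/2283 c=0 d=-559/18264
  seg 1: a=-2 b=5731/4566 c=-559/3044 d=-1129/27396
  seg 2: a=-1 b=-8761/9132 c=-422/761 d=4693/9132
  seg 3: a=-2 b=-2405/4566 c=3005/3044 d=-511/4566
  seg 4: a=0 b=9493/4566 c=961/3044 d=-961/18264
S(7) = -5027/3044

Δ: Δ0=3/2, Δ1=1/3, Δ2=-1, Δ3=1, Δ4=5/2
row 1: diag=10, rhs=-7; c'=3/10, d'=-7/10
row 2: denom=8−3·3/10=71/10; d'=(-8−3·-7/10)/(71/10)=-59/71
row 3: denom=6−1·10/71=416/71; d'=(12−1·-59/71)/(416/71)=911/416
row 4: denom=8−2·71/208=761/104; d'=(9−2·911/416)/(761/104)=961/1522
back: M4=961/1522
back: M3=911/416−71/208·961/1522=3005/1522
back: M2=-59/71−10/71·3005/1522=-844/761
back: M1=-7/10−3/10·-844/761=-559/1522
M: M0=0, M1=-559/1522, M2=-844/761, M3=3005/1522, M4=961/1522, M5=0
seg 0: a=-5, c=M0/2=0, d=(M1−M0)/(6·2)=-559/18264, b=Δ0−h0·(2M0+M1)/6=3704/2283
seg 1: a=-2, c=M1/2=-559/3044, d=(M2−M1)/(6·3)=-1129/27396, b=Δ1−h1·(2M1+M2)/6=5731/4566
seg 2: a=-1, c=M2/2=-422/761, d=(M3−M2)/(6·1)=4693/9132, b=Δ2−h2·(2M2+M3)/6=-8761/9132
seg 3: a=-2, c=M3/2=3005/3044, d=(M4−M3)/(6·2)=-511/4566, b=Δ3−h3·(2M3+M4)/6=-2405/4566
seg 4: a=0, c=M4/2=961/3044, d=(M5−M4)/(6·2)=-961/18264, b=Δ4−h4·(2M4+M5)/6=9493/4566
t_q=7 → seg 3, τ=1; S=-2+-2405/4566·τ+3005/3044·τ²+-511/4566·τ³=-5027/3044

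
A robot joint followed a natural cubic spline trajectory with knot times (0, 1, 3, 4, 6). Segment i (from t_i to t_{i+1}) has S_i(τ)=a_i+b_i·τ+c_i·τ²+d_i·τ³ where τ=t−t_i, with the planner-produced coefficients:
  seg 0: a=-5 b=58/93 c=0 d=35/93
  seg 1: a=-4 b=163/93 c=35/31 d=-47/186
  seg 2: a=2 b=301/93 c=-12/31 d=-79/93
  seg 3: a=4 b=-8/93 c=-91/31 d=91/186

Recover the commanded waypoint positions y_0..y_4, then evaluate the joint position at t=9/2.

y_0=-5 y_1=-4 y_2=2 y_3=4 y_4=-4
S(9/2) = 1629/496

y_0 = S_0(0) = a_0 = -5
y_1 = S_1(0) = a_1 = -4
y_2 = S_2(0) = a_2 = 2
y_3 = S_3(0) = a_3 = 4
y_4 = S_3(2) = -4
t_q=9/2 is in segment 3 (τ=1/2); S_3(τ)=1629/496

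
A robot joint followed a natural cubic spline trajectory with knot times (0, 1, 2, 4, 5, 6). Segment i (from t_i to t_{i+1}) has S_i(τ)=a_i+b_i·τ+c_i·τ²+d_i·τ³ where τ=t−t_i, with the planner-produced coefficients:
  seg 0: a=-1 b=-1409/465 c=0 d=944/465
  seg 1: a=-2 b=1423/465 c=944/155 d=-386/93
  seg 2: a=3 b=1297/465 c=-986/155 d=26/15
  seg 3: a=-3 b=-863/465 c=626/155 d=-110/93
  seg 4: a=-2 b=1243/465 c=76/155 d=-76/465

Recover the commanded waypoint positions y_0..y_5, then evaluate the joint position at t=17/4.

y_0 = S_0(0) = a_0 = -1
y_1 = S_1(0) = a_1 = -2
y_2 = S_2(0) = a_2 = 3
y_3 = S_3(0) = a_3 = -3
y_4 = S_4(0) = a_4 = -2
y_5 = S_4(1) = 1
t_q=17/4 is in segment 3 (τ=1/4); S_3(τ)=-16021/4960

y_0=-1 y_1=-2 y_2=3 y_3=-3 y_4=-2 y_5=1
S(17/4) = -16021/4960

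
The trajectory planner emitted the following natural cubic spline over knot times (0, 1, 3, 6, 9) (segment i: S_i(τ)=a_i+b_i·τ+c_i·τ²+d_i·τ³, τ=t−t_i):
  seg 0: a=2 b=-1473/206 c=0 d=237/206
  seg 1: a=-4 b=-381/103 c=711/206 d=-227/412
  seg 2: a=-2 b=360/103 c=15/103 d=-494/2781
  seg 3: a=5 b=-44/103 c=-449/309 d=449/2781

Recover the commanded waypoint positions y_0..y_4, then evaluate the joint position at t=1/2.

y_0=2 y_1=-4 y_2=-2 y_3=5 y_4=-5
S(1/2) = -2359/1648

y_0 = S_0(0) = a_0 = 2
y_1 = S_1(0) = a_1 = -4
y_2 = S_2(0) = a_2 = -2
y_3 = S_3(0) = a_3 = 5
y_4 = S_3(3) = -5
t_q=1/2 is in segment 0 (τ=1/2); S_0(τ)=-2359/1648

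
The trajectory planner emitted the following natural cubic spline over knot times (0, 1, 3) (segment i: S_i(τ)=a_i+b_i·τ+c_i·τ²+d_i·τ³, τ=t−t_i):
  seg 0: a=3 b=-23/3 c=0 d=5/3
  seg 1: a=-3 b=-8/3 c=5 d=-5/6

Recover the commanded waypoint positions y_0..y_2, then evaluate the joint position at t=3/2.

y_0=3 y_1=-3 y_2=5
S(3/2) = -51/16

y_0 = S_0(0) = a_0 = 3
y_1 = S_1(0) = a_1 = -3
y_2 = S_1(2) = 5
t_q=3/2 is in segment 1 (τ=1/2); S_1(τ)=-51/16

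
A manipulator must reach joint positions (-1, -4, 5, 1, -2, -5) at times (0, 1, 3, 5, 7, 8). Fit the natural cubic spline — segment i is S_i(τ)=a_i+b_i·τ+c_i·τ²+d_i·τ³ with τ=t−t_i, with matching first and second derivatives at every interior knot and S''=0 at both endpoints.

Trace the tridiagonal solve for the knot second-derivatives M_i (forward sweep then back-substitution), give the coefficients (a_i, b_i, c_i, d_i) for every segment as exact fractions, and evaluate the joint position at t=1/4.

  seg 0: a=-1 b=-527/112 c=0 d=191/112
  seg 1: a=-4 b=23/56 c=573/112 d=-43/28
  seg 2: a=5 b=137/56 c=-459/112 d=15/16
  seg 3: a=1 b=-151/56 c=171/112 d=-13/28
  seg 4: a=-2 b=-121/56 c=-141/112 d=47/112
S(1/4) = -15409/7168

Δ: Δ0=-3, Δ1=9/2, Δ2=-2, Δ3=-3/2, Δ4=-3
row 1: diag=6, rhs=45; c'=1/3, d'=15/2
row 2: denom=8−2·1/3=22/3; d'=(-39−2·15/2)/(22/3)=-81/11
row 3: denom=8−2·3/11=82/11; d'=(3−2·-81/11)/(82/11)=195/82
row 4: denom=6−2·11/41=224/41; d'=(-9−2·195/82)/(224/41)=-141/56
back: M4=-141/56
back: M3=195/82−11/41·-141/56=171/56
back: M2=-81/11−3/11·171/56=-459/56
back: M1=15/2−1/3·-459/56=573/56
M: M0=0, M1=573/56, M2=-459/56, M3=171/56, M4=-141/56, M5=0
seg 0: a=-1, c=M0/2=0, d=(M1−M0)/(6·1)=191/112, b=Δ0−h0·(2M0+M1)/6=-527/112
seg 1: a=-4, c=M1/2=573/112, d=(M2−M1)/(6·2)=-43/28, b=Δ1−h1·(2M1+M2)/6=23/56
seg 2: a=5, c=M2/2=-459/112, d=(M3−M2)/(6·2)=15/16, b=Δ2−h2·(2M2+M3)/6=137/56
seg 3: a=1, c=M3/2=171/112, d=(M4−M3)/(6·2)=-13/28, b=Δ3−h3·(2M3+M4)/6=-151/56
seg 4: a=-2, c=M4/2=-141/112, d=(M5−M4)/(6·1)=47/112, b=Δ4−h4·(2M4+M5)/6=-121/56
t_q=1/4 → seg 0, τ=1/4; S=-1+-527/112·τ+0·τ²+191/112·τ³=-15409/7168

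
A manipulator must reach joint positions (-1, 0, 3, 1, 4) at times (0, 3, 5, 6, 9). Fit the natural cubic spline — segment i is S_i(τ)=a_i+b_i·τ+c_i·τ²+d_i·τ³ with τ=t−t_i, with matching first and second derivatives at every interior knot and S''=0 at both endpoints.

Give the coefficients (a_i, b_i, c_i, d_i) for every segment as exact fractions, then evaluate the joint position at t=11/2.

  seg 0: a=-1 b=-409/876 c=0 d=701/7884
  seg 1: a=0 b=847/438 c=701/876 d=-297/584
  seg 2: a=3 b=-212/219 c=-493/219 d=89/73
  seg 3: a=1 b=-397/219 c=308/219 d=-308/1971
S(11/2) = 3689/1752

Δ: Δ0=1/3, Δ1=3/2, Δ2=-2, Δ3=1
row 1: diag=10, rhs=7; c'=1/5, d'=7/10
row 2: denom=6−2·1/5=28/5; d'=(-21−2·7/10)/(28/5)=-4
row 3: denom=8−1·5/28=219/28; d'=(18−1·-4)/(219/28)=616/219
back: M3=616/219
back: M2=-4−5/28·616/219=-986/219
back: M1=7/10−1/5·-986/219=701/438
M: M0=0, M1=701/438, M2=-986/219, M3=616/219, M4=0
seg 0: a=-1, c=M0/2=0, d=(M1−M0)/(6·3)=701/7884, b=Δ0−h0·(2M0+M1)/6=-409/876
seg 1: a=0, c=M1/2=701/876, d=(M2−M1)/(6·2)=-297/584, b=Δ1−h1·(2M1+M2)/6=847/438
seg 2: a=3, c=M2/2=-493/219, d=(M3−M2)/(6·1)=89/73, b=Δ2−h2·(2M2+M3)/6=-212/219
seg 3: a=1, c=M3/2=308/219, d=(M4−M3)/(6·3)=-308/1971, b=Δ3−h3·(2M3+M4)/6=-397/219
t_q=11/2 → seg 2, τ=1/2; S=3+-212/219·τ+-493/219·τ²+89/73·τ³=3689/1752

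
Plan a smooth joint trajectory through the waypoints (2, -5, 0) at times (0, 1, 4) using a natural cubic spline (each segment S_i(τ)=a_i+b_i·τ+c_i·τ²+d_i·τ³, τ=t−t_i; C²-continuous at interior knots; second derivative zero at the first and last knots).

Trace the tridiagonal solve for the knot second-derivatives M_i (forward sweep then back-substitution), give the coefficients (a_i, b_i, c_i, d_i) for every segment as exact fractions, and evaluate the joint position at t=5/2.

  seg 0: a=2 b=-97/12 c=0 d=13/12
  seg 1: a=-5 b=-29/6 c=13/4 d=-13/36
S(5/2) = -197/32

Δ: Δ0=-7, Δ1=5/3
row 1: diag=8, rhs=52; c'=3/8, d'=13/2
back: M1=13/2
M: M0=0, M1=13/2, M2=0
seg 0: a=2, c=M0/2=0, d=(M1−M0)/(6·1)=13/12, b=Δ0−h0·(2M0+M1)/6=-97/12
seg 1: a=-5, c=M1/2=13/4, d=(M2−M1)/(6·3)=-13/36, b=Δ1−h1·(2M1+M2)/6=-29/6
t_q=5/2 → seg 1, τ=3/2; S=-5+-29/6·τ+13/4·τ²+-13/36·τ³=-197/32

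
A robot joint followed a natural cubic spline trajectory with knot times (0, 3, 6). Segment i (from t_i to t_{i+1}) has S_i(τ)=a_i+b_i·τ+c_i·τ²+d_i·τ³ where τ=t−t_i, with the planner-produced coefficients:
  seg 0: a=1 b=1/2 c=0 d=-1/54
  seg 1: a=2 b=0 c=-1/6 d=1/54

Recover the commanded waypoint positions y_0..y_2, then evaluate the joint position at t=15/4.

y_0=1 y_1=2 y_2=1
S(15/4) = 245/128

y_0 = S_0(0) = a_0 = 1
y_1 = S_1(0) = a_1 = 2
y_2 = S_1(3) = 1
t_q=15/4 is in segment 1 (τ=3/4); S_1(τ)=245/128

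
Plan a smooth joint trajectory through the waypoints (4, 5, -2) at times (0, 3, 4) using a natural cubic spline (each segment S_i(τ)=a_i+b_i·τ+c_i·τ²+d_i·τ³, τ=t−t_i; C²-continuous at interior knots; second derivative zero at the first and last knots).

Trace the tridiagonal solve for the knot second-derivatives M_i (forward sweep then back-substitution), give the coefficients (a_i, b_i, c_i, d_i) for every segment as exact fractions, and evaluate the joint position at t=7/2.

Δ: Δ0=1/3, Δ1=-7
row 1: diag=8, rhs=-44; c'=1/8, d'=-11/2
back: M1=-11/2
M: M0=0, M1=-11/2, M2=0
seg 0: a=4, c=M0/2=0, d=(M1−M0)/(6·3)=-11/36, b=Δ0−h0·(2M0+M1)/6=37/12
seg 1: a=5, c=M1/2=-11/4, d=(M2−M1)/(6·1)=11/12, b=Δ1−h1·(2M1+M2)/6=-31/6
t_q=7/2 → seg 1, τ=1/2; S=5+-31/6·τ+-11/4·τ²+11/12·τ³=59/32

  seg 0: a=4 b=37/12 c=0 d=-11/36
  seg 1: a=5 b=-31/6 c=-11/4 d=11/12
S(7/2) = 59/32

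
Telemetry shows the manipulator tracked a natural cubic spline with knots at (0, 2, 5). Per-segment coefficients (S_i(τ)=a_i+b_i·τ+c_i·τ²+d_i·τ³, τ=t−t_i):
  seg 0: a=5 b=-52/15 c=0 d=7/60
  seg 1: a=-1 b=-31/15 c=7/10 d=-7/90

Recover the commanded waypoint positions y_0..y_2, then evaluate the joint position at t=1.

y_0=5 y_1=-1 y_2=-3
S(1) = 33/20

y_0 = S_0(0) = a_0 = 5
y_1 = S_1(0) = a_1 = -1
y_2 = S_1(3) = -3
t_q=1 is in segment 0 (τ=1); S_0(τ)=33/20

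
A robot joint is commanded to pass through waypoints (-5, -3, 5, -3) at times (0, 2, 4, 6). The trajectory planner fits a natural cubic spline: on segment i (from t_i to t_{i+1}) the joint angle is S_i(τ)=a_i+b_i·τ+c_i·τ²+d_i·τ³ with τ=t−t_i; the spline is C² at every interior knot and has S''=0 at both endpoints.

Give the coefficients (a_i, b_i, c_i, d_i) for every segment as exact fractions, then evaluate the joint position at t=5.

Δ: Δ0=1, Δ1=4, Δ2=-4
row 1: diag=8, rhs=18; c'=1/4, d'=9/4
row 2: denom=8−2·1/4=15/2; d'=(-48−2·9/4)/(15/2)=-7
back: M2=-7
back: M1=9/4−1/4·-7=4
M: M0=0, M1=4, M2=-7, M3=0
seg 0: a=-5, c=M0/2=0, d=(M1−M0)/(6·2)=1/3, b=Δ0−h0·(2M0+M1)/6=-1/3
seg 1: a=-3, c=M1/2=2, d=(M2−M1)/(6·2)=-11/12, b=Δ1−h1·(2M1+M2)/6=11/3
seg 2: a=5, c=M2/2=-7/2, d=(M3−M2)/(6·2)=7/12, b=Δ2−h2·(2M2+M3)/6=2/3
t_q=5 → seg 2, τ=1; S=5+2/3·τ+-7/2·τ²+7/12·τ³=11/4

  seg 0: a=-5 b=-1/3 c=0 d=1/3
  seg 1: a=-3 b=11/3 c=2 d=-11/12
  seg 2: a=5 b=2/3 c=-7/2 d=7/12
S(5) = 11/4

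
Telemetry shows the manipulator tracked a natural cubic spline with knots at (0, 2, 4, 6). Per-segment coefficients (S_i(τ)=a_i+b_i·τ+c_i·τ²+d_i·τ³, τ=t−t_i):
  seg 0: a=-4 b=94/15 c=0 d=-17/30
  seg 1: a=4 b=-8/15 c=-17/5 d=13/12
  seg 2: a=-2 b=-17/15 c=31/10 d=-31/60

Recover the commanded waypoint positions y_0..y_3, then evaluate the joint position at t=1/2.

y_0 = S_0(0) = a_0 = -4
y_1 = S_1(0) = a_1 = 4
y_2 = S_2(0) = a_2 = -2
y_3 = S_2(2) = 4
t_q=1/2 is in segment 0 (τ=1/2); S_0(τ)=-15/16

y_0=-4 y_1=4 y_2=-2 y_3=4
S(1/2) = -15/16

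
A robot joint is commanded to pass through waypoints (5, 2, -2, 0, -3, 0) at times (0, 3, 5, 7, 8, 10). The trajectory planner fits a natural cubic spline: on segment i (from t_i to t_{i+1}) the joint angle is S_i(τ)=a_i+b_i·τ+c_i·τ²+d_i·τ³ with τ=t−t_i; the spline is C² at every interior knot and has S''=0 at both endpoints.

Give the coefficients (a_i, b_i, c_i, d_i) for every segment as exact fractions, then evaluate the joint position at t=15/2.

Δ: Δ0=-1, Δ1=-2, Δ2=1, Δ3=-3, Δ4=3/2
row 1: diag=10, rhs=-6; c'=1/5, d'=-3/5
row 2: denom=8−2·1/5=38/5; d'=(18−2·-3/5)/(38/5)=48/19
row 3: denom=6−2·5/19=104/19; d'=(-24−2·48/19)/(104/19)=-69/13
row 4: denom=6−1·19/104=605/104; d'=(27−1·-69/13)/(605/104)=672/121
back: M4=672/121
back: M3=-69/13−19/104·672/121=-765/121
back: M2=48/19−5/19·-765/121=507/121
back: M1=-3/5−1/5·507/121=-174/121
M: M0=0, M1=-174/121, M2=507/121, M3=-765/121, M4=672/121, M5=0
seg 0: a=5, c=M0/2=0, d=(M1−M0)/(6·3)=-29/363, b=Δ0−h0·(2M0+M1)/6=-34/121
seg 1: a=2, c=M1/2=-87/121, d=(M2−M1)/(6·2)=227/484, b=Δ1−h1·(2M1+M2)/6=-295/121
seg 2: a=-2, c=M2/2=507/242, d=(M3−M2)/(6·2)=-106/121, b=Δ2−h2·(2M2+M3)/6=38/121
seg 3: a=0, c=M3/2=-765/242, d=(M4−M3)/(6·1)=479/242, b=Δ3−h3·(2M3+M4)/6=-20/11
seg 4: a=-3, c=M4/2=336/121, d=(M5−M4)/(6·2)=-56/121, b=Δ4−h4·(2M4+M5)/6=-533/242
t_q=15/2 → seg 3, τ=1/2; S=0+-20/11·τ+-765/242·τ²+479/242·τ³=-2811/1936

  seg 0: a=5 b=-34/121 c=0 d=-29/363
  seg 1: a=2 b=-295/121 c=-87/121 d=227/484
  seg 2: a=-2 b=38/121 c=507/242 d=-106/121
  seg 3: a=0 b=-20/11 c=-765/242 d=479/242
  seg 4: a=-3 b=-533/242 c=336/121 d=-56/121
S(15/2) = -2811/1936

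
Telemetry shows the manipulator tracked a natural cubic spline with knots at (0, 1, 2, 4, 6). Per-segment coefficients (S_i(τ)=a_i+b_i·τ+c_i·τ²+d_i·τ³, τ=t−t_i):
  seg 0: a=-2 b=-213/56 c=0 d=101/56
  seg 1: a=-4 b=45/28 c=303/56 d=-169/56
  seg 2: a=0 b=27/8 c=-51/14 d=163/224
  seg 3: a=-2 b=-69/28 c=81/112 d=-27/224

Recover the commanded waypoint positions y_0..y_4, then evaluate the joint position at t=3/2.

y_0 = S_0(0) = a_0 = -2
y_1 = S_1(0) = a_1 = -4
y_2 = S_2(0) = a_2 = 0
y_3 = S_3(0) = a_3 = -2
y_4 = S_3(2) = -5
t_q=3/2 is in segment 1 (τ=1/2); S_1(τ)=-995/448

y_0=-2 y_1=-4 y_2=0 y_3=-2 y_4=-5
S(3/2) = -995/448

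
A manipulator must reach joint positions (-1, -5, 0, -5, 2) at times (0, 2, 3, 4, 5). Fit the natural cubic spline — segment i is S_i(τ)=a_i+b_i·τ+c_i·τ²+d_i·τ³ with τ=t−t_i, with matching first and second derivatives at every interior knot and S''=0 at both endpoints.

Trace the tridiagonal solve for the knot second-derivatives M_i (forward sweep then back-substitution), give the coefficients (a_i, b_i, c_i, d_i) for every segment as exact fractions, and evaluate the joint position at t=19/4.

  seg 0: a=-1 b=-243/43 c=0 d=157/172
  seg 1: a=-5 b=228/43 c=471/86 d=-497/86
  seg 2: a=0 b=-93/86 c=-510/43 d=683/86
  seg 3: a=-5 b=-42/43 c=1029/86 d=-343/86
S(19/4) = -3769/5504

Δ: Δ0=-2, Δ1=5, Δ2=-5, Δ3=7
row 1: diag=6, rhs=42; c'=1/6, d'=7
row 2: denom=4−1·1/6=23/6; d'=(-60−1·7)/(23/6)=-402/23
row 3: denom=4−1·6/23=86/23; d'=(72−1·-402/23)/(86/23)=1029/43
back: M3=1029/43
back: M2=-402/23−6/23·1029/43=-1020/43
back: M1=7−1/6·-1020/43=471/43
M: M0=0, M1=471/43, M2=-1020/43, M3=1029/43, M4=0
seg 0: a=-1, c=M0/2=0, d=(M1−M0)/(6·2)=157/172, b=Δ0−h0·(2M0+M1)/6=-243/43
seg 1: a=-5, c=M1/2=471/86, d=(M2−M1)/(6·1)=-497/86, b=Δ1−h1·(2M1+M2)/6=228/43
seg 2: a=0, c=M2/2=-510/43, d=(M3−M2)/(6·1)=683/86, b=Δ2−h2·(2M2+M3)/6=-93/86
seg 3: a=-5, c=M3/2=1029/86, d=(M4−M3)/(6·1)=-343/86, b=Δ3−h3·(2M3+M4)/6=-42/43
t_q=19/4 → seg 3, τ=3/4; S=-5+-42/43·τ+1029/86·τ²+-343/86·τ³=-3769/5504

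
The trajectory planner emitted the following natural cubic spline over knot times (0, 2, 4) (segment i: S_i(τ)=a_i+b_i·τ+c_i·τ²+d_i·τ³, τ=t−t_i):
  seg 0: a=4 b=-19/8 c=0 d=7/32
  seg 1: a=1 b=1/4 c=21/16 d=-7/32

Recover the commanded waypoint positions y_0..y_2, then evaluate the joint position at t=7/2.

y_0=4 y_1=1 y_2=5
S(7/2) = 919/256

y_0 = S_0(0) = a_0 = 4
y_1 = S_1(0) = a_1 = 1
y_2 = S_1(2) = 5
t_q=7/2 is in segment 1 (τ=3/2); S_1(τ)=919/256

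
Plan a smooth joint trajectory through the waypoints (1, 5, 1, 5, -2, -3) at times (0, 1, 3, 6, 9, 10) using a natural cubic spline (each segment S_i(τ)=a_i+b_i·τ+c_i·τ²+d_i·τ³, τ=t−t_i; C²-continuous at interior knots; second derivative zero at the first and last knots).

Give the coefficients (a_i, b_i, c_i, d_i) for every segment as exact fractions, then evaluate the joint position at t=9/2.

  seg 0: a=1 b=972/185 c=0 d=-232/185
  seg 1: a=5 b=276/185 c=-696/185 d=373/370
  seg 2: a=1 b=-54/37 c=423/185 d=-61/135
  seg 3: a=5 b=11/185 c=-988/555 d=1636/4995
  seg 4: a=-2 b=-329/185 c=216/185 d=-72/185
S(9/2) = 3597/1480

Δ: Δ0=4, Δ1=-2, Δ2=4/3, Δ3=-7/3, Δ4=-1
row 1: diag=6, rhs=-36; c'=1/3, d'=-6
row 2: denom=10−2·1/3=28/3; d'=(20−2·-6)/(28/3)=24/7
row 3: denom=12−3·9/28=309/28; d'=(-22−3·24/7)/(309/28)=-904/309
row 4: denom=8−3·28/103=740/103; d'=(8−3·-904/309)/(740/103)=432/185
back: M4=432/185
back: M3=-904/309−28/103·432/185=-1976/555
back: M2=24/7−9/28·-1976/555=846/185
back: M1=-6−1/3·846/185=-1392/185
M: M0=0, M1=-1392/185, M2=846/185, M3=-1976/555, M4=432/185, M5=0
seg 0: a=1, c=M0/2=0, d=(M1−M0)/(6·1)=-232/185, b=Δ0−h0·(2M0+M1)/6=972/185
seg 1: a=5, c=M1/2=-696/185, d=(M2−M1)/(6·2)=373/370, b=Δ1−h1·(2M1+M2)/6=276/185
seg 2: a=1, c=M2/2=423/185, d=(M3−M2)/(6·3)=-61/135, b=Δ2−h2·(2M2+M3)/6=-54/37
seg 3: a=5, c=M3/2=-988/555, d=(M4−M3)/(6·3)=1636/4995, b=Δ3−h3·(2M3+M4)/6=11/185
seg 4: a=-2, c=M4/2=216/185, d=(M5−M4)/(6·1)=-72/185, b=Δ4−h4·(2M4+M5)/6=-329/185
t_q=9/2 → seg 2, τ=3/2; S=1+-54/37·τ+423/185·τ²+-61/135·τ³=3597/1480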